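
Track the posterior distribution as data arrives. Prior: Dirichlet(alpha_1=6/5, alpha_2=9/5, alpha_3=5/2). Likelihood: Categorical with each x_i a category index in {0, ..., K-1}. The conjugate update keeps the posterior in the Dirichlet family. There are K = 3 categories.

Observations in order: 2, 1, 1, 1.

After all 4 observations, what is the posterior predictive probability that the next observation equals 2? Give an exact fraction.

obs 1: x=2 → posterior Dirichlet(6/5, 9/5, 7/2)
obs 2: x=1 → posterior Dirichlet(6/5, 14/5, 7/2)
obs 3: x=1 → posterior Dirichlet(6/5, 19/5, 7/2)
obs 4: x=1 → posterior Dirichlet(6/5, 24/5, 7/2)

7/19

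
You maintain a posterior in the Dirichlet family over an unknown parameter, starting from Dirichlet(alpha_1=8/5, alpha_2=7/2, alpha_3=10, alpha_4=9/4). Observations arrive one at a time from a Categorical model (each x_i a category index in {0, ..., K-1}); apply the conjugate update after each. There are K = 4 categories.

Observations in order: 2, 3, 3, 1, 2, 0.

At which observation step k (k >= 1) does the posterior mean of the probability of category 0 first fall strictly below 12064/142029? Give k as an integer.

obs 1: x=2 → posterior Dirichlet(8/5, 7/2, 11, 9/4)
obs 2: x=3 → posterior Dirichlet(8/5, 7/2, 11, 13/4)
obs 3: x=3 → posterior Dirichlet(8/5, 7/2, 11, 17/4)
obs 4: x=1 → posterior Dirichlet(8/5, 9/2, 11, 17/4)
obs 5: x=2 → posterior Dirichlet(8/5, 9/2, 12, 17/4)
obs 6: x=0 → posterior Dirichlet(13/5, 9/2, 12, 17/4)

k = 2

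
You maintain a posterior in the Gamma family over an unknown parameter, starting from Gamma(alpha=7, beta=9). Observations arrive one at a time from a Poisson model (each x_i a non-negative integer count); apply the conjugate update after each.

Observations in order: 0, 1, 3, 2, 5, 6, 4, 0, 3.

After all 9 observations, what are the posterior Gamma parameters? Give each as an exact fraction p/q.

obs 1: x=0 → posterior Gamma(7, 10)
obs 2: x=1 → posterior Gamma(8, 11)
obs 3: x=3 → posterior Gamma(11, 12)
obs 4: x=2 → posterior Gamma(13, 13)
obs 5: x=5 → posterior Gamma(18, 14)
obs 6: x=6 → posterior Gamma(24, 15)
obs 7: x=4 → posterior Gamma(28, 16)
obs 8: x=0 → posterior Gamma(28, 17)
obs 9: x=3 → posterior Gamma(31, 18)

alpha=31, beta=18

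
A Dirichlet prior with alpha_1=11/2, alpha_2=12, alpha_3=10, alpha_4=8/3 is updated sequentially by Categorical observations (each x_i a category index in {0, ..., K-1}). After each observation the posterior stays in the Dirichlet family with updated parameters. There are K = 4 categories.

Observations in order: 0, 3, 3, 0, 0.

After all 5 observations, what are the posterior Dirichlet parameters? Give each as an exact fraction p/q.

obs 1: x=0 → posterior Dirichlet(13/2, 12, 10, 8/3)
obs 2: x=3 → posterior Dirichlet(13/2, 12, 10, 11/3)
obs 3: x=3 → posterior Dirichlet(13/2, 12, 10, 14/3)
obs 4: x=0 → posterior Dirichlet(15/2, 12, 10, 14/3)
obs 5: x=0 → posterior Dirichlet(17/2, 12, 10, 14/3)

alpha_1=17/2, alpha_2=12, alpha_3=10, alpha_4=14/3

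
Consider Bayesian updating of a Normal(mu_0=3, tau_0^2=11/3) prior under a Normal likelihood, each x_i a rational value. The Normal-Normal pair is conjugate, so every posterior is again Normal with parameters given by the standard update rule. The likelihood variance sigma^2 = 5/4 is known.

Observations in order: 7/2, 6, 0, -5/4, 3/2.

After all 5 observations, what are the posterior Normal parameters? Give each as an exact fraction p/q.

mu_0=474/235, tau_0^2=11/47

obs 1: x=7/2 → posterior Normal(199/59, 55/59)
obs 2: x=6 → posterior Normal(463/103, 55/103)
obs 3: x=0 → posterior Normal(463/147, 55/147)
obs 4: x=-5/4 → posterior Normal(408/191, 55/191)
obs 5: x=3/2 → posterior Normal(474/235, 11/47)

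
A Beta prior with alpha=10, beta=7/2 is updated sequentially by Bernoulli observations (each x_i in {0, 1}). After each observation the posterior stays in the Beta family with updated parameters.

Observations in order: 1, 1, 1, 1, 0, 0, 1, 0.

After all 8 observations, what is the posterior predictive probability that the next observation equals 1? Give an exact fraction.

30/43

obs 1: x=1 → posterior Beta(11, 7/2)
obs 2: x=1 → posterior Beta(12, 7/2)
obs 3: x=1 → posterior Beta(13, 7/2)
obs 4: x=1 → posterior Beta(14, 7/2)
obs 5: x=0 → posterior Beta(14, 9/2)
obs 6: x=0 → posterior Beta(14, 11/2)
obs 7: x=1 → posterior Beta(15, 11/2)
obs 8: x=0 → posterior Beta(15, 13/2)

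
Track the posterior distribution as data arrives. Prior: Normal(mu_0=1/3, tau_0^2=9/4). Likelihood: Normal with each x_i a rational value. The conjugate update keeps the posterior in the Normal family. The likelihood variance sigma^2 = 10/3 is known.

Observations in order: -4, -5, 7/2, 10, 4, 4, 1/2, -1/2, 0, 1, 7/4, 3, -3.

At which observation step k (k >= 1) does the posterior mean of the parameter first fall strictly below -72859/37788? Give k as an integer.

k = 2

obs 1: x=-4 → posterior Normal(-284/201, 90/67)
obs 2: x=-5 → posterior Normal(-689/282, 45/47)
obs 3: x=7/2 → posterior Normal(-811/726, 90/121)
obs 4: x=10 → posterior Normal(809/888, 45/74)
obs 5: x=4 → posterior Normal(1457/1050, 18/35)
obs 6: x=4 → posterior Normal(2105/1212, 45/101)
obs 7: x=1/2 → posterior Normal(1093/687, 90/229)
obs 8: x=-1/2 → posterior Normal(2105/1536, 45/128)
obs 9: x=0 → posterior Normal(2105/1698, 90/283)
obs 10: x=1 → posterior Normal(2267/1860, 9/31)
obs 11: x=7/4 → posterior Normal(5101/4044, 90/337)
obs 12: x=3 → posterior Normal(6073/4368, 45/182)
obs 13: x=-3 → posterior Normal(5101/4692, 90/391)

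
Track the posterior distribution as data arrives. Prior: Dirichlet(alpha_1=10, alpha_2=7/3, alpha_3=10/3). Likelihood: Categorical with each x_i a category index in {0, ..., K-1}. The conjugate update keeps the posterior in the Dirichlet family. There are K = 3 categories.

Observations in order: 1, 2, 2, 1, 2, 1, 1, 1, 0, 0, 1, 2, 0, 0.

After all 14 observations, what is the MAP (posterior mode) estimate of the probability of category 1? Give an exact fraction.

11/40

obs 1: x=1 → posterior Dirichlet(10, 10/3, 10/3)
obs 2: x=2 → posterior Dirichlet(10, 10/3, 13/3)
obs 3: x=2 → posterior Dirichlet(10, 10/3, 16/3)
obs 4: x=1 → posterior Dirichlet(10, 13/3, 16/3)
obs 5: x=2 → posterior Dirichlet(10, 13/3, 19/3)
obs 6: x=1 → posterior Dirichlet(10, 16/3, 19/3)
obs 7: x=1 → posterior Dirichlet(10, 19/3, 19/3)
obs 8: x=1 → posterior Dirichlet(10, 22/3, 19/3)
obs 9: x=0 → posterior Dirichlet(11, 22/3, 19/3)
obs 10: x=0 → posterior Dirichlet(12, 22/3, 19/3)
obs 11: x=1 → posterior Dirichlet(12, 25/3, 19/3)
obs 12: x=2 → posterior Dirichlet(12, 25/3, 22/3)
obs 13: x=0 → posterior Dirichlet(13, 25/3, 22/3)
obs 14: x=0 → posterior Dirichlet(14, 25/3, 22/3)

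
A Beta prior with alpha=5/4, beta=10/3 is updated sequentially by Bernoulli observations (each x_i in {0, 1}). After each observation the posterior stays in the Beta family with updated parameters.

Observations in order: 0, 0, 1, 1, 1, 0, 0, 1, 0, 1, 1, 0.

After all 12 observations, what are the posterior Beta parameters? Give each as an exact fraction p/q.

alpha=29/4, beta=28/3

obs 1: x=0 → posterior Beta(5/4, 13/3)
obs 2: x=0 → posterior Beta(5/4, 16/3)
obs 3: x=1 → posterior Beta(9/4, 16/3)
obs 4: x=1 → posterior Beta(13/4, 16/3)
obs 5: x=1 → posterior Beta(17/4, 16/3)
obs 6: x=0 → posterior Beta(17/4, 19/3)
obs 7: x=0 → posterior Beta(17/4, 22/3)
obs 8: x=1 → posterior Beta(21/4, 22/3)
obs 9: x=0 → posterior Beta(21/4, 25/3)
obs 10: x=1 → posterior Beta(25/4, 25/3)
obs 11: x=1 → posterior Beta(29/4, 25/3)
obs 12: x=0 → posterior Beta(29/4, 28/3)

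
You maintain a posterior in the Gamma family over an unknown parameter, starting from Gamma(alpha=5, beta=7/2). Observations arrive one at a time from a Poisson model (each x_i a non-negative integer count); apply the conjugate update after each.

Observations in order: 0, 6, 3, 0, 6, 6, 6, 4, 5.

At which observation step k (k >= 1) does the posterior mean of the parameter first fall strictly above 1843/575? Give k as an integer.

k = 9

obs 1: x=0 → posterior Gamma(5, 9/2)
obs 2: x=6 → posterior Gamma(11, 11/2)
obs 3: x=3 → posterior Gamma(14, 13/2)
obs 4: x=0 → posterior Gamma(14, 15/2)
obs 5: x=6 → posterior Gamma(20, 17/2)
obs 6: x=6 → posterior Gamma(26, 19/2)
obs 7: x=6 → posterior Gamma(32, 21/2)
obs 8: x=4 → posterior Gamma(36, 23/2)
obs 9: x=5 → posterior Gamma(41, 25/2)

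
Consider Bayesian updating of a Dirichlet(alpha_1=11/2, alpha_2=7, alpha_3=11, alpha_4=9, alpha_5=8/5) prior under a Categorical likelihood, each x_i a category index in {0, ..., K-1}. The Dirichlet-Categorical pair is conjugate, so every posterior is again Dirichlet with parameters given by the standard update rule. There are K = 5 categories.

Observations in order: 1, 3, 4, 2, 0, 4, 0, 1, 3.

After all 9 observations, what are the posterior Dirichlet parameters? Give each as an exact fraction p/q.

alpha_1=15/2, alpha_2=9, alpha_3=12, alpha_4=11, alpha_5=18/5

obs 1: x=1 → posterior Dirichlet(11/2, 8, 11, 9, 8/5)
obs 2: x=3 → posterior Dirichlet(11/2, 8, 11, 10, 8/5)
obs 3: x=4 → posterior Dirichlet(11/2, 8, 11, 10, 13/5)
obs 4: x=2 → posterior Dirichlet(11/2, 8, 12, 10, 13/5)
obs 5: x=0 → posterior Dirichlet(13/2, 8, 12, 10, 13/5)
obs 6: x=4 → posterior Dirichlet(13/2, 8, 12, 10, 18/5)
obs 7: x=0 → posterior Dirichlet(15/2, 8, 12, 10, 18/5)
obs 8: x=1 → posterior Dirichlet(15/2, 9, 12, 10, 18/5)
obs 9: x=3 → posterior Dirichlet(15/2, 9, 12, 11, 18/5)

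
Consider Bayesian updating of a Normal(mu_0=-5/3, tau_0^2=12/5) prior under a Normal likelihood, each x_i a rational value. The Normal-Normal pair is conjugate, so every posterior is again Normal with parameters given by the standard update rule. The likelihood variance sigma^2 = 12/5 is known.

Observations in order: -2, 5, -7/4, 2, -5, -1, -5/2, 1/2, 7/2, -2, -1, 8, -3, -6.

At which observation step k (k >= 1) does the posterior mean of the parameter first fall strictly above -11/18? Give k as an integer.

k = 2

obs 1: x=-2 → posterior Normal(-11/6, 6/5)
obs 2: x=5 → posterior Normal(4/9, 4/5)
obs 3: x=-7/4 → posterior Normal(-5/48, 3/5)
obs 4: x=2 → posterior Normal(19/60, 12/25)
obs 5: x=-5 → posterior Normal(-41/72, 2/5)
obs 6: x=-1 → posterior Normal(-53/84, 12/35)
obs 7: x=-5/2 → posterior Normal(-83/96, 3/10)
obs 8: x=1/2 → posterior Normal(-77/108, 4/15)
obs 9: x=7/2 → posterior Normal(-7/24, 6/25)
obs 10: x=-2 → posterior Normal(-59/132, 12/55)
obs 11: x=-1 → posterior Normal(-71/144, 1/5)
obs 12: x=8 → posterior Normal(25/156, 12/65)
obs 13: x=-3 → posterior Normal(-11/168, 6/35)
obs 14: x=-6 → posterior Normal(-83/180, 4/25)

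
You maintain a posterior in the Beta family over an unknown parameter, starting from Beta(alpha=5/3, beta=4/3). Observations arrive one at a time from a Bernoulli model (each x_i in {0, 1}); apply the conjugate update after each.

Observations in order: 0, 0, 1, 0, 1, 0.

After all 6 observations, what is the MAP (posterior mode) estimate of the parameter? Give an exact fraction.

8/21

obs 1: x=0 → posterior Beta(5/3, 7/3)
obs 2: x=0 → posterior Beta(5/3, 10/3)
obs 3: x=1 → posterior Beta(8/3, 10/3)
obs 4: x=0 → posterior Beta(8/3, 13/3)
obs 5: x=1 → posterior Beta(11/3, 13/3)
obs 6: x=0 → posterior Beta(11/3, 16/3)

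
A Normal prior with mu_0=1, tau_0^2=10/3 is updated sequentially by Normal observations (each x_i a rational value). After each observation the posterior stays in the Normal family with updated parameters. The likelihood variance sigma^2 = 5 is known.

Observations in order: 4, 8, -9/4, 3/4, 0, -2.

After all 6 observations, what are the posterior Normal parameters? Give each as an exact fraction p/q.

mu_0=4/3, tau_0^2=2/3

obs 1: x=4 → posterior Normal(11/5, 2)
obs 2: x=8 → posterior Normal(27/7, 10/7)
obs 3: x=-9/4 → posterior Normal(5/2, 10/9)
obs 4: x=3/4 → posterior Normal(24/11, 10/11)
obs 5: x=0 → posterior Normal(24/13, 10/13)
obs 6: x=-2 → posterior Normal(4/3, 2/3)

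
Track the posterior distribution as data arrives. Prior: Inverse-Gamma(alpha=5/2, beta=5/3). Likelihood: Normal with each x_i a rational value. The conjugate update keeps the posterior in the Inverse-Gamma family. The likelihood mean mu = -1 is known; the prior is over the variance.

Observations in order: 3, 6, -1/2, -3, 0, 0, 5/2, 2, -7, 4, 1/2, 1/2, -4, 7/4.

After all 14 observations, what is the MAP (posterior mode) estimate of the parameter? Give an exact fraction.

obs 1: x=3 → posterior Inverse-Gamma(3, 29/3)
obs 2: x=6 → posterior Inverse-Gamma(7/2, 205/6)
obs 3: x=-1/2 → posterior Inverse-Gamma(4, 823/24)
obs 4: x=-3 → posterior Inverse-Gamma(9/2, 871/24)
obs 5: x=0 → posterior Inverse-Gamma(5, 883/24)
obs 6: x=0 → posterior Inverse-Gamma(11/2, 895/24)
obs 7: x=5/2 → posterior Inverse-Gamma(6, 521/12)
obs 8: x=2 → posterior Inverse-Gamma(13/2, 575/12)
obs 9: x=-7 → posterior Inverse-Gamma(7, 791/12)
obs 10: x=4 → posterior Inverse-Gamma(15/2, 941/12)
obs 11: x=1/2 → posterior Inverse-Gamma(8, 1909/24)
obs 12: x=1/2 → posterior Inverse-Gamma(17/2, 242/3)
obs 13: x=-4 → posterior Inverse-Gamma(9, 511/6)
obs 14: x=7/4 → posterior Inverse-Gamma(19/2, 8539/96)

8539/1008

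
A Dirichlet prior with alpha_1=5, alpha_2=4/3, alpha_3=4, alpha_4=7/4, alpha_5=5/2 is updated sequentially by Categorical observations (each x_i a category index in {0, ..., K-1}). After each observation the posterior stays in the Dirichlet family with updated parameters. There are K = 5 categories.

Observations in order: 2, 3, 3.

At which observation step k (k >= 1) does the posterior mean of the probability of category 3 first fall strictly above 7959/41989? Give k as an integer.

obs 1: x=2 → posterior Dirichlet(5, 4/3, 5, 7/4, 5/2)
obs 2: x=3 → posterior Dirichlet(5, 4/3, 5, 11/4, 5/2)
obs 3: x=3 → posterior Dirichlet(5, 4/3, 5, 15/4, 5/2)

k = 3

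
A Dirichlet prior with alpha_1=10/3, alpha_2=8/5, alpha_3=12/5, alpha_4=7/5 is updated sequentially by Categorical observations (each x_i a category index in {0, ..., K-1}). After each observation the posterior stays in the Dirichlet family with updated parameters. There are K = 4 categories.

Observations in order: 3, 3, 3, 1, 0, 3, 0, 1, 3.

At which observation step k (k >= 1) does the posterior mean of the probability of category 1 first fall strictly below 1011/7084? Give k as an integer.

k = 3

obs 1: x=3 → posterior Dirichlet(10/3, 8/5, 12/5, 12/5)
obs 2: x=3 → posterior Dirichlet(10/3, 8/5, 12/5, 17/5)
obs 3: x=3 → posterior Dirichlet(10/3, 8/5, 12/5, 22/5)
obs 4: x=1 → posterior Dirichlet(10/3, 13/5, 12/5, 22/5)
obs 5: x=0 → posterior Dirichlet(13/3, 13/5, 12/5, 22/5)
obs 6: x=3 → posterior Dirichlet(13/3, 13/5, 12/5, 27/5)
obs 7: x=0 → posterior Dirichlet(16/3, 13/5, 12/5, 27/5)
obs 8: x=1 → posterior Dirichlet(16/3, 18/5, 12/5, 27/5)
obs 9: x=3 → posterior Dirichlet(16/3, 18/5, 12/5, 32/5)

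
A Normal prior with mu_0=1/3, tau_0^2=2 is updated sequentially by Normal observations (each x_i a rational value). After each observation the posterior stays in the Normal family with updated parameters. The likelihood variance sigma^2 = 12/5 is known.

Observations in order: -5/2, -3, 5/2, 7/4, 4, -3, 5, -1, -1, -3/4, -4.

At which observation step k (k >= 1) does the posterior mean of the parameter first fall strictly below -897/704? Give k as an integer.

obs 1: x=-5/2 → posterior Normal(-21/22, 12/11)
obs 2: x=-3 → posterior Normal(-51/32, 3/4)
obs 3: x=5/2 → posterior Normal(-13/21, 4/7)
obs 4: x=7/4 → posterior Normal(-17/104, 6/13)
obs 5: x=4 → posterior Normal(63/124, 12/31)
obs 6: x=-3 → posterior Normal(1/48, 1/3)
obs 7: x=5 → posterior Normal(103/164, 12/41)
obs 8: x=-1 → posterior Normal(83/184, 6/23)
obs 9: x=-1 → posterior Normal(21/68, 4/17)
obs 10: x=-3/4 → posterior Normal(3/14, 3/14)
obs 11: x=-4 → posterior Normal(-8/61, 12/61)

k = 2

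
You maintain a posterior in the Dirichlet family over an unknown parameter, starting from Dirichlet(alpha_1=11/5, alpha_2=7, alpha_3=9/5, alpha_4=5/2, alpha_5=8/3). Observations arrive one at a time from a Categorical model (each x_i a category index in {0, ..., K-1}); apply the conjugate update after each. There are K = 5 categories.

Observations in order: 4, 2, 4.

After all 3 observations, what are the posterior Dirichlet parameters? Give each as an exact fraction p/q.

obs 1: x=4 → posterior Dirichlet(11/5, 7, 9/5, 5/2, 11/3)
obs 2: x=2 → posterior Dirichlet(11/5, 7, 14/5, 5/2, 11/3)
obs 3: x=4 → posterior Dirichlet(11/5, 7, 14/5, 5/2, 14/3)

alpha_1=11/5, alpha_2=7, alpha_3=14/5, alpha_4=5/2, alpha_5=14/3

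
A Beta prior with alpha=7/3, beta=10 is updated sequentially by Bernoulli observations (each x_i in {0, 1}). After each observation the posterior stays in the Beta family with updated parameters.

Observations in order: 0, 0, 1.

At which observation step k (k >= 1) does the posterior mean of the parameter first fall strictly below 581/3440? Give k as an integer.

k = 2

obs 1: x=0 → posterior Beta(7/3, 11)
obs 2: x=0 → posterior Beta(7/3, 12)
obs 3: x=1 → posterior Beta(10/3, 12)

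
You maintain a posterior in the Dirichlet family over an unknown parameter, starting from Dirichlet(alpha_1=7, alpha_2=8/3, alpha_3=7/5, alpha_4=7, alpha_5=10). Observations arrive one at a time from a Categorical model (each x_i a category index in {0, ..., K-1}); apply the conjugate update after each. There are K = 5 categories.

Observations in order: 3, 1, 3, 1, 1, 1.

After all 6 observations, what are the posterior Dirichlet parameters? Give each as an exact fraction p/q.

alpha_1=7, alpha_2=20/3, alpha_3=7/5, alpha_4=9, alpha_5=10

obs 1: x=3 → posterior Dirichlet(7, 8/3, 7/5, 8, 10)
obs 2: x=1 → posterior Dirichlet(7, 11/3, 7/5, 8, 10)
obs 3: x=3 → posterior Dirichlet(7, 11/3, 7/5, 9, 10)
obs 4: x=1 → posterior Dirichlet(7, 14/3, 7/5, 9, 10)
obs 5: x=1 → posterior Dirichlet(7, 17/3, 7/5, 9, 10)
obs 6: x=1 → posterior Dirichlet(7, 20/3, 7/5, 9, 10)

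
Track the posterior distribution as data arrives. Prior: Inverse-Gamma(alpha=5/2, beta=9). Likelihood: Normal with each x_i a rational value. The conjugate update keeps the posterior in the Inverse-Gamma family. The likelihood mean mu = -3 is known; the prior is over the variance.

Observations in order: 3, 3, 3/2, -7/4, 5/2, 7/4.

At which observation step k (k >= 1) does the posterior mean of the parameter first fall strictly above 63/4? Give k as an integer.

obs 1: x=3 → posterior Inverse-Gamma(3, 27)
obs 2: x=3 → posterior Inverse-Gamma(7/2, 45)
obs 3: x=3/2 → posterior Inverse-Gamma(4, 441/8)
obs 4: x=-7/4 → posterior Inverse-Gamma(9/2, 1789/32)
obs 5: x=5/2 → posterior Inverse-Gamma(5, 2273/32)
obs 6: x=7/4 → posterior Inverse-Gamma(11/2, 1317/16)

k = 2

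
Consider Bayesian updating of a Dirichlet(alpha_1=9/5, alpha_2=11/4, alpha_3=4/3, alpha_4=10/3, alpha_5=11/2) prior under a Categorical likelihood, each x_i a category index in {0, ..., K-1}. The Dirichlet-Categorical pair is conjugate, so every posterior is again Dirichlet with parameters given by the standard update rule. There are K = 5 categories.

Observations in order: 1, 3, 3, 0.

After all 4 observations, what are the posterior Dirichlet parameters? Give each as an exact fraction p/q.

alpha_1=14/5, alpha_2=15/4, alpha_3=4/3, alpha_4=16/3, alpha_5=11/2

obs 1: x=1 → posterior Dirichlet(9/5, 15/4, 4/3, 10/3, 11/2)
obs 2: x=3 → posterior Dirichlet(9/5, 15/4, 4/3, 13/3, 11/2)
obs 3: x=3 → posterior Dirichlet(9/5, 15/4, 4/3, 16/3, 11/2)
obs 4: x=0 → posterior Dirichlet(14/5, 15/4, 4/3, 16/3, 11/2)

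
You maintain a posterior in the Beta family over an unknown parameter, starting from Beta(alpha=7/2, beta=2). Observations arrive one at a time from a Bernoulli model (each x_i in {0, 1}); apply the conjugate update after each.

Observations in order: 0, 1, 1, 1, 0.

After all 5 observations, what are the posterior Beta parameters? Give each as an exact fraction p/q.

obs 1: x=0 → posterior Beta(7/2, 3)
obs 2: x=1 → posterior Beta(9/2, 3)
obs 3: x=1 → posterior Beta(11/2, 3)
obs 4: x=1 → posterior Beta(13/2, 3)
obs 5: x=0 → posterior Beta(13/2, 4)

alpha=13/2, beta=4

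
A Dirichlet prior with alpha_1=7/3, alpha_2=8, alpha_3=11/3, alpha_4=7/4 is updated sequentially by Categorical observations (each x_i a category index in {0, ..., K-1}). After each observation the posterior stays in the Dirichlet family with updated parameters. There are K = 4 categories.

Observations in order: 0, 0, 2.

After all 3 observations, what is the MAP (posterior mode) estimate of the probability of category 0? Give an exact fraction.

40/177

obs 1: x=0 → posterior Dirichlet(10/3, 8, 11/3, 7/4)
obs 2: x=0 → posterior Dirichlet(13/3, 8, 11/3, 7/4)
obs 3: x=2 → posterior Dirichlet(13/3, 8, 14/3, 7/4)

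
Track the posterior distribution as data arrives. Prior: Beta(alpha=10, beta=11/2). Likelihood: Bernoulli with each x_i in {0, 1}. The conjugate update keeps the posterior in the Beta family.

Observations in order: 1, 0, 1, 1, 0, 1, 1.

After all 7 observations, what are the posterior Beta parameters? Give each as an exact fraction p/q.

obs 1: x=1 → posterior Beta(11, 11/2)
obs 2: x=0 → posterior Beta(11, 13/2)
obs 3: x=1 → posterior Beta(12, 13/2)
obs 4: x=1 → posterior Beta(13, 13/2)
obs 5: x=0 → posterior Beta(13, 15/2)
obs 6: x=1 → posterior Beta(14, 15/2)
obs 7: x=1 → posterior Beta(15, 15/2)

alpha=15, beta=15/2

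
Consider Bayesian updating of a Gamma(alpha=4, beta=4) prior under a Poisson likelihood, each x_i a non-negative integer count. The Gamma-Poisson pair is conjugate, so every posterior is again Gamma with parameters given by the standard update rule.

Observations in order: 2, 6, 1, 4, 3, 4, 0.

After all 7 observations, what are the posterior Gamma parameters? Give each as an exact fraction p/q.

alpha=24, beta=11

obs 1: x=2 → posterior Gamma(6, 5)
obs 2: x=6 → posterior Gamma(12, 6)
obs 3: x=1 → posterior Gamma(13, 7)
obs 4: x=4 → posterior Gamma(17, 8)
obs 5: x=3 → posterior Gamma(20, 9)
obs 6: x=4 → posterior Gamma(24, 10)
obs 7: x=0 → posterior Gamma(24, 11)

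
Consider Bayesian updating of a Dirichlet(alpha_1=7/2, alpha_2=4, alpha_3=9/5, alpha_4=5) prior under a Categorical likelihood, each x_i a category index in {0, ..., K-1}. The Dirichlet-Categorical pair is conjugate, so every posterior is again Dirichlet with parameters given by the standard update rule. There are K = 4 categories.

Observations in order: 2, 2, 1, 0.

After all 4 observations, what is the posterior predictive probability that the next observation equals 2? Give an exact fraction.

38/183

obs 1: x=2 → posterior Dirichlet(7/2, 4, 14/5, 5)
obs 2: x=2 → posterior Dirichlet(7/2, 4, 19/5, 5)
obs 3: x=1 → posterior Dirichlet(7/2, 5, 19/5, 5)
obs 4: x=0 → posterior Dirichlet(9/2, 5, 19/5, 5)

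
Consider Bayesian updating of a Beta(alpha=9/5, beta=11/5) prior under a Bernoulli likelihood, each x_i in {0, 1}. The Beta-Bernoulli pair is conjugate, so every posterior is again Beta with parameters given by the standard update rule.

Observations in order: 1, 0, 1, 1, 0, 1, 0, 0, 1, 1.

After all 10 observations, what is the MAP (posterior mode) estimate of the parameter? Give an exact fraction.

obs 1: x=1 → posterior Beta(14/5, 11/5)
obs 2: x=0 → posterior Beta(14/5, 16/5)
obs 3: x=1 → posterior Beta(19/5, 16/5)
obs 4: x=1 → posterior Beta(24/5, 16/5)
obs 5: x=0 → posterior Beta(24/5, 21/5)
obs 6: x=1 → posterior Beta(29/5, 21/5)
obs 7: x=0 → posterior Beta(29/5, 26/5)
obs 8: x=0 → posterior Beta(29/5, 31/5)
obs 9: x=1 → posterior Beta(34/5, 31/5)
obs 10: x=1 → posterior Beta(39/5, 31/5)

17/30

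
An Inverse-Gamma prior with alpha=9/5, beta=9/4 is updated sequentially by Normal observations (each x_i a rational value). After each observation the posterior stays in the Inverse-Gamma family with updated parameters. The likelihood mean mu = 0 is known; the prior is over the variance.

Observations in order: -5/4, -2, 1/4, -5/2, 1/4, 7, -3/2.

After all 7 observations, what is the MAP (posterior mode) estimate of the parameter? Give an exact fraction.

obs 1: x=-5/4 → posterior Inverse-Gamma(23/10, 97/32)
obs 2: x=-2 → posterior Inverse-Gamma(14/5, 161/32)
obs 3: x=1/4 → posterior Inverse-Gamma(33/10, 81/16)
obs 4: x=-5/2 → posterior Inverse-Gamma(19/5, 131/16)
obs 5: x=1/4 → posterior Inverse-Gamma(43/10, 263/32)
obs 6: x=7 → posterior Inverse-Gamma(24/5, 1047/32)
obs 7: x=-3/2 → posterior Inverse-Gamma(53/10, 1083/32)

1805/336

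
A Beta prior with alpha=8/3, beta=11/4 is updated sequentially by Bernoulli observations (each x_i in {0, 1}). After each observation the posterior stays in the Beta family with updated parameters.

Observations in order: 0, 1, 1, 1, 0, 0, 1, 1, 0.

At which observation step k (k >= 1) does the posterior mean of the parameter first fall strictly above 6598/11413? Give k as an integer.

obs 1: x=0 → posterior Beta(8/3, 15/4)
obs 2: x=1 → posterior Beta(11/3, 15/4)
obs 3: x=1 → posterior Beta(14/3, 15/4)
obs 4: x=1 → posterior Beta(17/3, 15/4)
obs 5: x=0 → posterior Beta(17/3, 19/4)
obs 6: x=0 → posterior Beta(17/3, 23/4)
obs 7: x=1 → posterior Beta(20/3, 23/4)
obs 8: x=1 → posterior Beta(23/3, 23/4)
obs 9: x=0 → posterior Beta(23/3, 27/4)

k = 4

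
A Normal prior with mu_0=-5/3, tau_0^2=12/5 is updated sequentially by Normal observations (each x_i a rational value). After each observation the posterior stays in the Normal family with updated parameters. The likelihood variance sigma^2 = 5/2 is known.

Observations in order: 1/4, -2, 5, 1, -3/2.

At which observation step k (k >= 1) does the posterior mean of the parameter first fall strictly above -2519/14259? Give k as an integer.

k = 3

obs 1: x=1/4 → posterior Normal(-107/147, 60/49)
obs 2: x=-2 → posterior Normal(-251/219, 60/73)
obs 3: x=5 → posterior Normal(109/291, 60/97)
obs 4: x=1 → posterior Normal(181/363, 60/121)
obs 5: x=-3/2 → posterior Normal(73/435, 12/29)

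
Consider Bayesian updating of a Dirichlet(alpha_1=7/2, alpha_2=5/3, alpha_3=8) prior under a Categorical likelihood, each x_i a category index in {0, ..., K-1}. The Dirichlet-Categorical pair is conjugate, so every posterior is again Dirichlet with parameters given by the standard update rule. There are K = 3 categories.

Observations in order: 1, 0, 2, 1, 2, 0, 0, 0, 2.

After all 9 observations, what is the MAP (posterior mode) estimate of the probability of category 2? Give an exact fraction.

12/23

obs 1: x=1 → posterior Dirichlet(7/2, 8/3, 8)
obs 2: x=0 → posterior Dirichlet(9/2, 8/3, 8)
obs 3: x=2 → posterior Dirichlet(9/2, 8/3, 9)
obs 4: x=1 → posterior Dirichlet(9/2, 11/3, 9)
obs 5: x=2 → posterior Dirichlet(9/2, 11/3, 10)
obs 6: x=0 → posterior Dirichlet(11/2, 11/3, 10)
obs 7: x=0 → posterior Dirichlet(13/2, 11/3, 10)
obs 8: x=0 → posterior Dirichlet(15/2, 11/3, 10)
obs 9: x=2 → posterior Dirichlet(15/2, 11/3, 11)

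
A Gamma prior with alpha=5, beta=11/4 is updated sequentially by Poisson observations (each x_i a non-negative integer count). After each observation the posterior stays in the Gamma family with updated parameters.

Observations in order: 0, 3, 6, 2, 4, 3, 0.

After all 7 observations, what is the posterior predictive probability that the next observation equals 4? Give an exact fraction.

obs 1: x=0 → posterior Gamma(5, 15/4)
obs 2: x=3 → posterior Gamma(8, 19/4)
obs 3: x=6 → posterior Gamma(14, 23/4)
obs 4: x=2 → posterior Gamma(16, 27/4)
obs 5: x=4 → posterior Gamma(20, 31/4)
obs 6: x=3 → posterior Gamma(23, 35/4)
obs 7: x=0 → posterior Gamma(23, 39/4)

15044131453876706805663689701942429383436800/126954558834210268249846442662975710502469107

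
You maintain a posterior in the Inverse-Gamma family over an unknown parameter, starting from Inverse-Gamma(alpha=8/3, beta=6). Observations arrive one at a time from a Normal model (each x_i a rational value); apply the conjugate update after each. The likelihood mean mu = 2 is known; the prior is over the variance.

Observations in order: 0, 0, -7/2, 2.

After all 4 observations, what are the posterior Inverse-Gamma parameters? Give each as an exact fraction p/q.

alpha=14/3, beta=201/8

obs 1: x=0 → posterior Inverse-Gamma(19/6, 8)
obs 2: x=0 → posterior Inverse-Gamma(11/3, 10)
obs 3: x=-7/2 → posterior Inverse-Gamma(25/6, 201/8)
obs 4: x=2 → posterior Inverse-Gamma(14/3, 201/8)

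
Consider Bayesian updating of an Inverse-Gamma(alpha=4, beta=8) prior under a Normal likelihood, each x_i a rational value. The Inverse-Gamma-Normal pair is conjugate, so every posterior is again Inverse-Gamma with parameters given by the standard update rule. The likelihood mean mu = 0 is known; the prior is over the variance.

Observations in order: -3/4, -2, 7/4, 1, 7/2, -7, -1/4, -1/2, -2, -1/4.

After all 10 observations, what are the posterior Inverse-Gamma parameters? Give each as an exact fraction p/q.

obs 1: x=-3/4 → posterior Inverse-Gamma(9/2, 265/32)
obs 2: x=-2 → posterior Inverse-Gamma(5, 329/32)
obs 3: x=7/4 → posterior Inverse-Gamma(11/2, 189/16)
obs 4: x=1 → posterior Inverse-Gamma(6, 197/16)
obs 5: x=7/2 → posterior Inverse-Gamma(13/2, 295/16)
obs 6: x=-7 → posterior Inverse-Gamma(7, 687/16)
obs 7: x=-1/4 → posterior Inverse-Gamma(15/2, 1375/32)
obs 8: x=-1/2 → posterior Inverse-Gamma(8, 1379/32)
obs 9: x=-2 → posterior Inverse-Gamma(17/2, 1443/32)
obs 10: x=-1/4 → posterior Inverse-Gamma(9, 361/8)

alpha=9, beta=361/8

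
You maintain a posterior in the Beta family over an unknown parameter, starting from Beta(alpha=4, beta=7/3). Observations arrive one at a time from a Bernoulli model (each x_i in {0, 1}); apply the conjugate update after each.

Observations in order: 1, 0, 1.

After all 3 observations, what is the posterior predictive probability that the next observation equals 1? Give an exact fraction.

9/14

obs 1: x=1 → posterior Beta(5, 7/3)
obs 2: x=0 → posterior Beta(5, 10/3)
obs 3: x=1 → posterior Beta(6, 10/3)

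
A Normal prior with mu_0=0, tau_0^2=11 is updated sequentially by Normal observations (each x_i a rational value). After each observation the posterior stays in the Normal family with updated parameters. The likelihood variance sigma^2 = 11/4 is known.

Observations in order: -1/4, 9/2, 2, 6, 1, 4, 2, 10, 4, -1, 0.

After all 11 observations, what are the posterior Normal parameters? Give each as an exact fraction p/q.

mu_0=43/15, tau_0^2=11/45

obs 1: x=-1/4 → posterior Normal(-1/5, 11/5)
obs 2: x=9/2 → posterior Normal(17/9, 11/9)
obs 3: x=2 → posterior Normal(25/13, 11/13)
obs 4: x=6 → posterior Normal(49/17, 11/17)
obs 5: x=1 → posterior Normal(53/21, 11/21)
obs 6: x=4 → posterior Normal(69/25, 11/25)
obs 7: x=2 → posterior Normal(77/29, 11/29)
obs 8: x=10 → posterior Normal(39/11, 1/3)
obs 9: x=4 → posterior Normal(133/37, 11/37)
obs 10: x=-1 → posterior Normal(129/41, 11/41)
obs 11: x=0 → posterior Normal(43/15, 11/45)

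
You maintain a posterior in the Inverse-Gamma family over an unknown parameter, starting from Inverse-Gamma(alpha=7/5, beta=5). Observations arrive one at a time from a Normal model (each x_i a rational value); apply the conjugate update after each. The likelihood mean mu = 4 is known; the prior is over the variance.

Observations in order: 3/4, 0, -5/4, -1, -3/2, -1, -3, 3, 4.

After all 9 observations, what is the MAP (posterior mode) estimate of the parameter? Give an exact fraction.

obs 1: x=3/4 → posterior Inverse-Gamma(19/10, 329/32)
obs 2: x=0 → posterior Inverse-Gamma(12/5, 585/32)
obs 3: x=-5/4 → posterior Inverse-Gamma(29/10, 513/16)
obs 4: x=-1 → posterior Inverse-Gamma(17/5, 713/16)
obs 5: x=-3/2 → posterior Inverse-Gamma(39/10, 955/16)
obs 6: x=-1 → posterior Inverse-Gamma(22/5, 1155/16)
obs 7: x=-3 → posterior Inverse-Gamma(49/10, 1547/16)
obs 8: x=3 → posterior Inverse-Gamma(27/5, 1555/16)
obs 9: x=4 → posterior Inverse-Gamma(59/10, 1555/16)

7775/552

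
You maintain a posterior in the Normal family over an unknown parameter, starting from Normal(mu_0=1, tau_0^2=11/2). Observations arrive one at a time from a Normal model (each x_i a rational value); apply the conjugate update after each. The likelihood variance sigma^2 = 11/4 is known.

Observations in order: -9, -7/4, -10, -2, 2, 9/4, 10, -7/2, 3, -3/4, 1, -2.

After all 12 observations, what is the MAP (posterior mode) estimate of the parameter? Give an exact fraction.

-41/50

obs 1: x=-9 → posterior Normal(-17/3, 11/6)
obs 2: x=-7/4 → posterior Normal(-41/10, 11/10)
obs 3: x=-10 → posterior Normal(-81/14, 11/14)
obs 4: x=-2 → posterior Normal(-89/18, 11/18)
obs 5: x=2 → posterior Normal(-81/22, 1/2)
obs 6: x=9/4 → posterior Normal(-36/13, 11/26)
obs 7: x=10 → posterior Normal(-16/15, 11/30)
obs 8: x=-7/2 → posterior Normal(-23/17, 11/34)
obs 9: x=3 → posterior Normal(-17/19, 11/38)
obs 10: x=-3/4 → posterior Normal(-37/42, 11/42)
obs 11: x=1 → posterior Normal(-33/46, 11/46)
obs 12: x=-2 → posterior Normal(-41/50, 11/50)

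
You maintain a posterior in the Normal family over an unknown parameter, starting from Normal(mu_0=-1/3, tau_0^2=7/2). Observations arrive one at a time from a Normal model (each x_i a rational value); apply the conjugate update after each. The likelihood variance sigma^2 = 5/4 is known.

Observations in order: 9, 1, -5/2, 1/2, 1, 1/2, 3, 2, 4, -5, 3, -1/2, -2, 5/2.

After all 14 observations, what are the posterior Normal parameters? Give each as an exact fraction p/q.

mu_0=688/603, tau_0^2=35/402

obs 1: x=9 → posterior Normal(373/57, 35/38)
obs 2: x=1 → posterior Normal(415/99, 35/66)
obs 3: x=-5/2 → posterior Normal(310/141, 35/94)
obs 4: x=1/2 → posterior Normal(331/183, 35/122)
obs 5: x=1 → posterior Normal(373/225, 7/30)
obs 6: x=1/2 → posterior Normal(394/267, 35/178)
obs 7: x=3 → posterior Normal(520/309, 35/206)
obs 8: x=2 → posterior Normal(604/351, 35/234)
obs 9: x=4 → posterior Normal(772/393, 35/262)
obs 10: x=-5 → posterior Normal(562/435, 7/58)
obs 11: x=3 → posterior Normal(688/477, 35/318)
obs 12: x=-1/2 → posterior Normal(667/519, 35/346)
obs 13: x=-2 → posterior Normal(53/51, 35/374)
obs 14: x=5/2 → posterior Normal(688/603, 35/402)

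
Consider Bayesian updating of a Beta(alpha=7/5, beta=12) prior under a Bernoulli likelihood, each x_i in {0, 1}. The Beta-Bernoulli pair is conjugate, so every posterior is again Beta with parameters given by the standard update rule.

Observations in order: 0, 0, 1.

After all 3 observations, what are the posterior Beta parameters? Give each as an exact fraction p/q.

alpha=12/5, beta=14

obs 1: x=0 → posterior Beta(7/5, 13)
obs 2: x=0 → posterior Beta(7/5, 14)
obs 3: x=1 → posterior Beta(12/5, 14)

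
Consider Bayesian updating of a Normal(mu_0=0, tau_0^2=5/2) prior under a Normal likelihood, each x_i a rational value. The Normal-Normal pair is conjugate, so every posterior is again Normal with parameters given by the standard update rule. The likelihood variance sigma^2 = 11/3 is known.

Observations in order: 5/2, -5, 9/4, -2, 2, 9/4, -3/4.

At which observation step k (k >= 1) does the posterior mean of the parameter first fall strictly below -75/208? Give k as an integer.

obs 1: x=5/2 → posterior Normal(75/74, 55/37)
obs 2: x=-5 → posterior Normal(-75/104, 55/52)
obs 3: x=9/4 → posterior Normal(-15/268, 55/67)
obs 4: x=-2 → posterior Normal(-135/328, 55/82)
obs 5: x=2 → posterior Normal(-15/388, 55/97)
obs 6: x=9/4 → posterior Normal(15/56, 55/112)
obs 7: x=-3/4 → posterior Normal(75/508, 55/127)

k = 2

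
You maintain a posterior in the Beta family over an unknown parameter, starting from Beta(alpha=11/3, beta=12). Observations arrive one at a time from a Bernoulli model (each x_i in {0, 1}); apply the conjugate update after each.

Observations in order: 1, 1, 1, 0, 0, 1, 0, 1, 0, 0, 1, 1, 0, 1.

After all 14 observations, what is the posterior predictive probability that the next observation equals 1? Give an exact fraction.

obs 1: x=1 → posterior Beta(14/3, 12)
obs 2: x=1 → posterior Beta(17/3, 12)
obs 3: x=1 → posterior Beta(20/3, 12)
obs 4: x=0 → posterior Beta(20/3, 13)
obs 5: x=0 → posterior Beta(20/3, 14)
obs 6: x=1 → posterior Beta(23/3, 14)
obs 7: x=0 → posterior Beta(23/3, 15)
obs 8: x=1 → posterior Beta(26/3, 15)
obs 9: x=0 → posterior Beta(26/3, 16)
obs 10: x=0 → posterior Beta(26/3, 17)
obs 11: x=1 → posterior Beta(29/3, 17)
obs 12: x=1 → posterior Beta(32/3, 17)
obs 13: x=0 → posterior Beta(32/3, 18)
obs 14: x=1 → posterior Beta(35/3, 18)

35/89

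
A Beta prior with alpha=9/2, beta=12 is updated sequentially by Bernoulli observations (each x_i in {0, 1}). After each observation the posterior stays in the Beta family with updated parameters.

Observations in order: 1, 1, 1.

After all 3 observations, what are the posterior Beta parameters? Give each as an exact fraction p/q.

alpha=15/2, beta=12

obs 1: x=1 → posterior Beta(11/2, 12)
obs 2: x=1 → posterior Beta(13/2, 12)
obs 3: x=1 → posterior Beta(15/2, 12)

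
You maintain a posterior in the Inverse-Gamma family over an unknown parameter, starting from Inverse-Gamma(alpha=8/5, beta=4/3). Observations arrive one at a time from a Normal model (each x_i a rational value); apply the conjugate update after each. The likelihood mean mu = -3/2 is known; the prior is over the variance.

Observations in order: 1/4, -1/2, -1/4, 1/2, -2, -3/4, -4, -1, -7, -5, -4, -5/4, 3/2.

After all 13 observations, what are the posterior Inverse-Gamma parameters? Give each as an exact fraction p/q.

obs 1: x=1/4 → posterior Inverse-Gamma(21/10, 275/96)
obs 2: x=-1/2 → posterior Inverse-Gamma(13/5, 323/96)
obs 3: x=-1/4 → posterior Inverse-Gamma(31/10, 199/48)
obs 4: x=1/2 → posterior Inverse-Gamma(18/5, 295/48)
obs 5: x=-2 → posterior Inverse-Gamma(41/10, 301/48)
obs 6: x=-3/4 → posterior Inverse-Gamma(23/5, 629/96)
obs 7: x=-4 → posterior Inverse-Gamma(51/10, 929/96)
obs 8: x=-1 → posterior Inverse-Gamma(28/5, 941/96)
obs 9: x=-7 → posterior Inverse-Gamma(61/10, 2393/96)
obs 10: x=-5 → posterior Inverse-Gamma(33/5, 2981/96)
obs 11: x=-4 → posterior Inverse-Gamma(71/10, 3281/96)
obs 12: x=-5/4 → posterior Inverse-Gamma(38/5, 821/24)
obs 13: x=3/2 → posterior Inverse-Gamma(81/10, 929/24)

alpha=81/10, beta=929/24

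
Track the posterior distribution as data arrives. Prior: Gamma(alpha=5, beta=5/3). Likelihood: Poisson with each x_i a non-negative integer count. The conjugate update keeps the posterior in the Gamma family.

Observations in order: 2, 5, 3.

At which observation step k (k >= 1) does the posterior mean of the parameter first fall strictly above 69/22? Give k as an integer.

obs 1: x=2 → posterior Gamma(7, 8/3)
obs 2: x=5 → posterior Gamma(12, 11/3)
obs 3: x=3 → posterior Gamma(15, 14/3)

k = 2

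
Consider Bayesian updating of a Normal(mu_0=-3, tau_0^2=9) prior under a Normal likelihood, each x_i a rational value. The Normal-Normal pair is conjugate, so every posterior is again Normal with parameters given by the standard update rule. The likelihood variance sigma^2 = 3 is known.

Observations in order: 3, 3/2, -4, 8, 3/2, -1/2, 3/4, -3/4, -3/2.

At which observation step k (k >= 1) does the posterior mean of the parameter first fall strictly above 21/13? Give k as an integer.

obs 1: x=3 → posterior Normal(3/2, 9/4)
obs 2: x=3/2 → posterior Normal(3/2, 9/7)
obs 3: x=-4 → posterior Normal(-3/20, 9/10)
obs 4: x=8 → posterior Normal(45/26, 9/13)
obs 5: x=3/2 → posterior Normal(27/16, 9/16)
obs 6: x=-1/2 → posterior Normal(51/38, 9/19)
obs 7: x=3/4 → posterior Normal(111/88, 9/22)
obs 8: x=-3/4 → posterior Normal(51/50, 9/25)
obs 9: x=-3/2 → posterior Normal(3/4, 9/28)

k = 4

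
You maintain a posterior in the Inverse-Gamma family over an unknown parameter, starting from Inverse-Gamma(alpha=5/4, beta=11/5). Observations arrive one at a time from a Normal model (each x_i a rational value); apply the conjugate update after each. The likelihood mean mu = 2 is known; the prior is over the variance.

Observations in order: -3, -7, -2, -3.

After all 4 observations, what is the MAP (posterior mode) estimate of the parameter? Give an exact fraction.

obs 1: x=-3 → posterior Inverse-Gamma(7/4, 147/10)
obs 2: x=-7 → posterior Inverse-Gamma(9/4, 276/5)
obs 3: x=-2 → posterior Inverse-Gamma(11/4, 316/5)
obs 4: x=-3 → posterior Inverse-Gamma(13/4, 757/10)

1514/85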